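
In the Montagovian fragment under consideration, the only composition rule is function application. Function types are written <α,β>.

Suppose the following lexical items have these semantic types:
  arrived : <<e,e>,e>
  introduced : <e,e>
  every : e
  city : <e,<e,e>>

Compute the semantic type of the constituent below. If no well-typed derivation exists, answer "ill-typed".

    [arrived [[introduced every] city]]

e

[introduced every] — introduced of type <e,e> combines with every of type e: type e.
[[introduced every] city] — city of type <e,<e,e>> combines with [introduced every] of type e: type <e,e>.
[arrived [[introduced every] city]] — arrived of type <<e,e>,e> combines with [[introduced every] city] of type <e,e>: type e.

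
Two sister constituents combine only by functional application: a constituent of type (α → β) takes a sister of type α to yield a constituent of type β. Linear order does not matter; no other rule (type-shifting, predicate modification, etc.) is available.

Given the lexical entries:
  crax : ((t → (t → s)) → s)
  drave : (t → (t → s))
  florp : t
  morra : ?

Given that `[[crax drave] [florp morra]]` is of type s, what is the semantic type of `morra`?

(t → (s → s))

At [[crax drave] [florp morra]] (required: s): [crax drave] is s, which is not a function with range s; hence [florp morra] is the functor — type (s → s).
At [florp morra] (required: (s → s)): florp is t, which is not a function with range (s → s); hence morra is the functor — type (t → (s → s)).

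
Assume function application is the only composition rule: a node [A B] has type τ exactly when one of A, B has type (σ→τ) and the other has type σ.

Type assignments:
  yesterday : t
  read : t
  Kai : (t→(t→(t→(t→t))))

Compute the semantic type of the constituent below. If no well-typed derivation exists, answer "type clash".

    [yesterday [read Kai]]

(t→(t→t))

[read Kai] — Kai of type (t→(t→(t→(t→t)))) combines with read of type t: type (t→(t→(t→t))).
[yesterday [read Kai]] — [read Kai] of type (t→(t→(t→t))) combines with yesterday of type t: type (t→(t→t)).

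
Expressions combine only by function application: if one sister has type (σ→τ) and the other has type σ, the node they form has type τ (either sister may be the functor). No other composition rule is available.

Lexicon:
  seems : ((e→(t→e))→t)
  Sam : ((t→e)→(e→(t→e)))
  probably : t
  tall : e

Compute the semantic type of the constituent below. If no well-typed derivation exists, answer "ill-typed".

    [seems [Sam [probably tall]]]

ill-typed

[probably tall]: t with e — neither is a function whose domain matches the other; composition fails here.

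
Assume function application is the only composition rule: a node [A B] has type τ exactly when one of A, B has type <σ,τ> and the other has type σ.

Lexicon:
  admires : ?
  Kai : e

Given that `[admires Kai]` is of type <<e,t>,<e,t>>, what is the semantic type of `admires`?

[admires Kai] must have type <<e,t>,<e,t>>. The sister Kai has type e; that is not a function onto <<e,t>,<e,t>>, so admires must be the functor, of type <e,<<e,t>,<e,t>>>.

<e,<<e,t>,<e,t>>>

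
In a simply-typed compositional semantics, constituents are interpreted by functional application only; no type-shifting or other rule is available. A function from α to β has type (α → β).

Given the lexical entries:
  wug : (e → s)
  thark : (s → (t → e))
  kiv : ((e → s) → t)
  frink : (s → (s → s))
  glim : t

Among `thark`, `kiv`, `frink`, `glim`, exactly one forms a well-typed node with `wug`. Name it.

thark : (s → (t → e)) — no; wug wants e, and thark wants s.
kiv — combines: kiv : ((e → s) → t) takes wug : (e → s) as argument, giving t.
frink : (s → (s → s)) — no; wug wants e, and frink wants s.
glim : t — no; wug wants e, and glim wants nothing (atomic).

kiv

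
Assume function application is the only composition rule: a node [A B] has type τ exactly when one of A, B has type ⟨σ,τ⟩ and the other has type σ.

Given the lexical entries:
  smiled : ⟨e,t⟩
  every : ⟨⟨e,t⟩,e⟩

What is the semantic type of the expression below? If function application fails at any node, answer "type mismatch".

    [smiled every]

[smiled every]: functor every : ⟨⟨e,t⟩,e⟩, argument smiled : ⟨e,t⟩; result e.

e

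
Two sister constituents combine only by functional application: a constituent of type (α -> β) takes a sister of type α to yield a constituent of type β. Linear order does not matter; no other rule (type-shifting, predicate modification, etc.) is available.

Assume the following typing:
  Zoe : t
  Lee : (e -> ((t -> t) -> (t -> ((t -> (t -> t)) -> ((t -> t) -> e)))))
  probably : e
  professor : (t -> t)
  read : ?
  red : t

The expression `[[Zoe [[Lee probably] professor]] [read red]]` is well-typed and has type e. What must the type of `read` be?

[[Zoe [[Lee probably] professor]] [read red]] is required to be e. [Zoe [[Lee probably] professor]] : ((t -> (t -> t)) -> ((t -> t) -> e)) cannot yield e as functor, so [read red] : (((t -> (t -> t)) -> ((t -> t) -> e)) -> e).
[read red] is required to be (((t -> (t -> t)) -> ((t -> t) -> e)) -> e). red : t cannot yield (((t -> (t -> t)) -> ((t -> t) -> e)) -> e) as functor, so read : (t -> (((t -> (t -> t)) -> ((t -> t) -> e)) -> e)).

(t -> (((t -> (t -> t)) -> ((t -> t) -> e)) -> e))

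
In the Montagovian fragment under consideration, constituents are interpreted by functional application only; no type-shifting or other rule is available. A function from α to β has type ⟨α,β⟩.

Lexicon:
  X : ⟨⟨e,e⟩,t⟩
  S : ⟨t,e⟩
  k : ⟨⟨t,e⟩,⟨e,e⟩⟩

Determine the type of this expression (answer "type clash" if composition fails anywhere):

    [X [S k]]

At [S k], k : ⟨⟨t,e⟩,⟨e,e⟩⟩ takes S : ⟨t,e⟩, giving ⟨e,e⟩.
At [X [S k]], X : ⟨⟨e,e⟩,t⟩ takes [S k] : ⟨e,e⟩, giving t.

t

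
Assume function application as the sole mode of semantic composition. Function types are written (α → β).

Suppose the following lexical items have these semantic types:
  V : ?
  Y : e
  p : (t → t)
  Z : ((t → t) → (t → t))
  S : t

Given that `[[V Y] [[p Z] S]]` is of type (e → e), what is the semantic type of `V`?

(e → (t → (e → e)))

For [[V Y] [[p Z] S]] to have type (e → e) with [[p Z] S] of type t, [V Y] must be the function: [V Y] : (t → (e → e)).
For [V Y] to have type (t → (e → e)) with Y of type e, V must be the function: V : (e → (t → (e → e))).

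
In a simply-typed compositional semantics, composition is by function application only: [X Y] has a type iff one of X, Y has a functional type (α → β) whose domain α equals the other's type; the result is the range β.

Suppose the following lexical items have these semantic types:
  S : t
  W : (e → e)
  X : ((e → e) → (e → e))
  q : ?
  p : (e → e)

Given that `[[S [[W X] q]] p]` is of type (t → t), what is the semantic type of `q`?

((e → e) → (t → ((e → e) → (t → t))))

[[S [[W X] q]] p] must have type (t → t). The sister p has type (e → e); that is not a function onto (t → t), so [S [[W X] q]] must be the functor, of type ((e → e) → (t → t)).
[S [[W X] q]] must have type ((e → e) → (t → t)). The sister S has type t; that is not a function onto ((e → e) → (t → t)), so [[W X] q] must be the functor, of type (t → ((e → e) → (t → t))).
[[W X] q] must have type (t → ((e → e) → (t → t))). The sister [W X] has type (e → e); that is not a function onto (t → ((e → e) → (t → t))), so q must be the functor, of type ((e → e) → (t → ((e → e) → (t → t)))).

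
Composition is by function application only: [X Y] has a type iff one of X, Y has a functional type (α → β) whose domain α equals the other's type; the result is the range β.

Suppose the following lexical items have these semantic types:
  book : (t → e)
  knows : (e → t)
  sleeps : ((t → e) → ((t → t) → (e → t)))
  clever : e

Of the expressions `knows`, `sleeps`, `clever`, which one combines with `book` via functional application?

sleeps

knows : (e → t) — neither side's domain matches the other.
sleeps — combines: sleeps : ((t → e) → ((t → t) → (e → t))) takes book : (t → e) as argument, giving ((t → t) → (e → t)).
clever : e — neither side's domain matches the other.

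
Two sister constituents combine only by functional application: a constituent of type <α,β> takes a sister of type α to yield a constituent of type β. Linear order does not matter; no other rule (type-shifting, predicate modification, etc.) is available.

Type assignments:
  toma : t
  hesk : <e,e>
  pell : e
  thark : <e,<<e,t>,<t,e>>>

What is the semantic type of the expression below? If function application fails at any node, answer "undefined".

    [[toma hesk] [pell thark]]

[toma hesk]: t and <e,e> cannot combine by function application — type clash.

undefined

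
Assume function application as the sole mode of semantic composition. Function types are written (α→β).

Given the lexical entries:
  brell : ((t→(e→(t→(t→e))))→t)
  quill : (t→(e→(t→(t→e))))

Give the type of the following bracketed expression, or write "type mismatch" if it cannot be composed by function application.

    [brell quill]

t

[brell quill]: functor brell : ((t→(e→(t→(t→e))))→t), argument quill : (t→(e→(t→(t→e)))); result t.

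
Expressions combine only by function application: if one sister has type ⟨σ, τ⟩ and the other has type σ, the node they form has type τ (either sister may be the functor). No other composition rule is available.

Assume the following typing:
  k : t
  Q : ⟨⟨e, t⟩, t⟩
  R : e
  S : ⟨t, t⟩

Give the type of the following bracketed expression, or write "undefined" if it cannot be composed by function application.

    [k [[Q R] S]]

undefined

[Q R]: ⟨⟨e, t⟩, t⟩ and e cannot combine by function application — type clash.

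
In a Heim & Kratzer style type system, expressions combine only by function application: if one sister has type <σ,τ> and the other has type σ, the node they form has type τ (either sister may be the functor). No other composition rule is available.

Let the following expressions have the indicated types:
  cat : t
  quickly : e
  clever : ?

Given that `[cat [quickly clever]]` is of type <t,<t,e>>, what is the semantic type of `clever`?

For [cat [quickly clever]] to have type <t,<t,e>> with cat of type t, [quickly clever] must be the function: [quickly clever] : <t,<t,<t,e>>>.
For [quickly clever] to have type <t,<t,<t,e>>> with quickly of type e, clever must be the function: clever : <e,<t,<t,<t,e>>>>.

<e,<t,<t,<t,e>>>>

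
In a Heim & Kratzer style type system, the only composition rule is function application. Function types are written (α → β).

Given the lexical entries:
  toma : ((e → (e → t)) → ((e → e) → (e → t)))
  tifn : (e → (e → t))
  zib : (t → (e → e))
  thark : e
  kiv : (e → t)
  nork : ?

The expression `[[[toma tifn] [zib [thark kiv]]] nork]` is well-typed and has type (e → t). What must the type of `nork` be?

[[[toma tifn] [zib [thark kiv]]] nork] is required to be (e → t). [[toma tifn] [zib [thark kiv]]] : (e → t) cannot yield (e → t) as functor, so nork : ((e → t) → (e → t)).

((e → t) → (e → t))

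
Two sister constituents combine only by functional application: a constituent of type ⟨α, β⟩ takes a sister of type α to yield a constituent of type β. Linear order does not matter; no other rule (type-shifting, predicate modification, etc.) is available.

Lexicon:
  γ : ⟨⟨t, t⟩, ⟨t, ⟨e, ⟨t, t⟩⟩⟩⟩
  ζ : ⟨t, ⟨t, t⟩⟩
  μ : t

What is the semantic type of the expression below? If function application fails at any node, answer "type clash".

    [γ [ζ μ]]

⟨t, ⟨e, ⟨t, t⟩⟩⟩

[ζ μ]: functor ζ : ⟨t, ⟨t, t⟩⟩, argument μ : t; result ⟨t, t⟩.
[γ [ζ μ]]: functor γ : ⟨⟨t, t⟩, ⟨t, ⟨e, ⟨t, t⟩⟩⟩⟩, argument [ζ μ] : ⟨t, t⟩; result ⟨t, ⟨e, ⟨t, t⟩⟩⟩.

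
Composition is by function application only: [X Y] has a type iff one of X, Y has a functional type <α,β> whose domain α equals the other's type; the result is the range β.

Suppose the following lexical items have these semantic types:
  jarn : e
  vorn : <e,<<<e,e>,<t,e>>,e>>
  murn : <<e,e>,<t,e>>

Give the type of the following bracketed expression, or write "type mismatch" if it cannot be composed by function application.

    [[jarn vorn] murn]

e

[jarn vorn] — vorn of type <e,<<<e,e>,<t,e>>,e>> combines with jarn of type e: type <<<e,e>,<t,e>>,e>.
[[jarn vorn] murn] — [jarn vorn] of type <<<e,e>,<t,e>>,e> combines with murn of type <<e,e>,<t,e>>: type e.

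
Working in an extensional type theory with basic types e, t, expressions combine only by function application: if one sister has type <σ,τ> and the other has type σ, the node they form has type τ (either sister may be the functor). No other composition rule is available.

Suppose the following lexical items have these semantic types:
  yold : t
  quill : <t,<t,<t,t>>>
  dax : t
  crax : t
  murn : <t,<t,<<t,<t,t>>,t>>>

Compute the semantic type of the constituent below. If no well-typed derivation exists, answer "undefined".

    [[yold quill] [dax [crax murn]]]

t

At [yold quill], quill : <t,<t,<t,t>>> takes yold : t, giving <t,<t,t>>.
At [crax murn], murn : <t,<t,<<t,<t,t>>,t>>> takes crax : t, giving <t,<<t,<t,t>>,t>>.
At [dax [crax murn]], [crax murn] : <t,<<t,<t,t>>,t>> takes dax : t, giving <<t,<t,t>>,t>.
At [[yold quill] [dax [crax murn]]], [dax [crax murn]] : <<t,<t,t>>,t> takes [yold quill] : <t,<t,t>>, giving t.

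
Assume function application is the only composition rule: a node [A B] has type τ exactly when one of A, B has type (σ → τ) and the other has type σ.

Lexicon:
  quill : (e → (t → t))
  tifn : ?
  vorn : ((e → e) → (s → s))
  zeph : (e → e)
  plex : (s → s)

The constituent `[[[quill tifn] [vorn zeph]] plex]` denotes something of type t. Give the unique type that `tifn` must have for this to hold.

((e → (t → t)) → ((s → s) → ((s → s) → t)))

At [[[quill tifn] [vorn zeph]] plex] (required: t): plex is (s → s), which is not a function with range t; hence [[quill tifn] [vorn zeph]] is the functor — type ((s → s) → t).
At [[quill tifn] [vorn zeph]] (required: ((s → s) → t)): [vorn zeph] is (s → s), which is not a function with range ((s → s) → t); hence [quill tifn] is the functor — type ((s → s) → ((s → s) → t)).
At [quill tifn] (required: ((s → s) → ((s → s) → t))): quill is (e → (t → t)), which is not a function with range ((s → s) → ((s → s) → t)); hence tifn is the functor — type ((e → (t → t)) → ((s → s) → ((s → s) → t))).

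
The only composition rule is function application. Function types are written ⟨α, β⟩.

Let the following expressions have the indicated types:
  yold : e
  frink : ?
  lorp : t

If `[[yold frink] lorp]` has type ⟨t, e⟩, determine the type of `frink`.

⟨e, ⟨t, ⟨t, e⟩⟩⟩

At [[yold frink] lorp] (required: ⟨t, e⟩): lorp is t, which is not a function with range ⟨t, e⟩; hence [yold frink] is the functor — type ⟨t, ⟨t, e⟩⟩.
At [yold frink] (required: ⟨t, ⟨t, e⟩⟩): yold is e, which is not a function with range ⟨t, ⟨t, e⟩⟩; hence frink is the functor — type ⟨e, ⟨t, ⟨t, e⟩⟩⟩.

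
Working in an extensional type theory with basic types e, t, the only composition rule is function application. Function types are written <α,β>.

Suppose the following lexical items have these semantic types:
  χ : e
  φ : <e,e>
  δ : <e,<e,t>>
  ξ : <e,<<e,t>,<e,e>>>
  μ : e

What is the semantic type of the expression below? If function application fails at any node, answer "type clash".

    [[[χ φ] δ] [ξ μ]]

At [χ φ], φ : <e,e> takes χ : e, giving e.
At [[χ φ] δ], δ : <e,<e,t>> takes [χ φ] : e, giving <e,t>.
At [ξ μ], ξ : <e,<<e,t>,<e,e>>> takes μ : e, giving <<e,t>,<e,e>>.
At [[[χ φ] δ] [ξ μ]], [ξ μ] : <<e,t>,<e,e>> takes [[χ φ] δ] : <e,t>, giving <e,e>.

<e,e>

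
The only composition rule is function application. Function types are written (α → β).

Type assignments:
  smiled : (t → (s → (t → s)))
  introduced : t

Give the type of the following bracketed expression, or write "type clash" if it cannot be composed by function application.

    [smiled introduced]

(s → (t → s))

[smiled introduced]: smiled is (t → (s → (t → s))), introduced is t; result (s → (t → s)).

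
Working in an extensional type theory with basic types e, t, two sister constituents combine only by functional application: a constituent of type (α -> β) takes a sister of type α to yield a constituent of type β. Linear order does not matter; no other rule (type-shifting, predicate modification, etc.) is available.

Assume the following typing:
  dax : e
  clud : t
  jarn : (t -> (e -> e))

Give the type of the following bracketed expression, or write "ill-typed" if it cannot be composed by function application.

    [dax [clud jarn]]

[clud jarn]: functor jarn : (t -> (e -> e)), argument clud : t; result (e -> e).
[dax [clud jarn]]: functor [clud jarn] : (e -> e), argument dax : e; result e.

e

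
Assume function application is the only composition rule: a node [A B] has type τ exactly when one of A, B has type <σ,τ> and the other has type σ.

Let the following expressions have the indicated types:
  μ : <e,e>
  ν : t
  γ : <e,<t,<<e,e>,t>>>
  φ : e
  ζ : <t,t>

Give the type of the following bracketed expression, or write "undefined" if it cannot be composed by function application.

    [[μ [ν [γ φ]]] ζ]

t

[γ φ]: <e,<t,<<e,e>,t>>> applied to e yields <t,<<e,e>,t>>.
[ν [γ φ]]: <t,<<e,e>,t>> applied to t yields <<e,e>,t>.
[μ [ν [γ φ]]]: <<e,e>,t> applied to <e,e> yields t.
[[μ [ν [γ φ]]] ζ]: <t,t> applied to t yields t.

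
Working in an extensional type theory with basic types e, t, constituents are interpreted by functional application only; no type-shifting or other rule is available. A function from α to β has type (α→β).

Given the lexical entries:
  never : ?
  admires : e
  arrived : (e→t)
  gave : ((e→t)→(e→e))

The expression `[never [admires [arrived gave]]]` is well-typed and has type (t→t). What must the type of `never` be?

At [never [admires [arrived gave]]] (required: (t→t)): [admires [arrived gave]] is e, which is not a function with range (t→t); hence never is the functor — type (e→(t→t)).

(e→(t→t))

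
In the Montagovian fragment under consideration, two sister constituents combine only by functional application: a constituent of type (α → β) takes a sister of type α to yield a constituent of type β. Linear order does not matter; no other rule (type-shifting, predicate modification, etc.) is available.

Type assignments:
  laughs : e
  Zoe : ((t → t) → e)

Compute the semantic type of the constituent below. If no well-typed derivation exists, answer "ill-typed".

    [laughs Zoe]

ill-typed

[laughs Zoe]: e with ((t → t) → e) — neither is a function whose domain matches the other; composition fails here.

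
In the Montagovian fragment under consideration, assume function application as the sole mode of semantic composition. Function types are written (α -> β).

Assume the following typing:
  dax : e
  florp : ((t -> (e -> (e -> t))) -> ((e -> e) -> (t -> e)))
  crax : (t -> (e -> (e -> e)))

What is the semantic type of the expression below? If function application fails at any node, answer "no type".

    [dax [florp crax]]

At [florp crax]: neither ((t -> (e -> (e -> t))) -> ((e -> e) -> (t -> e))) nor (t -> (e -> (e -> e))) can take the other as argument; the node is ill-typed.

no type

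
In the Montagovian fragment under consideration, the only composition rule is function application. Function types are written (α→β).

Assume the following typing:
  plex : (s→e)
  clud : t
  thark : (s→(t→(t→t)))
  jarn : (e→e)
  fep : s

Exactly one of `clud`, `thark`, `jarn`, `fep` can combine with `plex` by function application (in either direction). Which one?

fep

clud : t — plex needs s; clud needs nothing (atomic); neither fits.
thark : (s→(t→(t→t))) — plex needs s; thark needs s; neither fits.
jarn : (e→e) — plex needs s; jarn needs e; neither fits.
fep — combines: plex : (s→e) takes fep : s as argument, giving e.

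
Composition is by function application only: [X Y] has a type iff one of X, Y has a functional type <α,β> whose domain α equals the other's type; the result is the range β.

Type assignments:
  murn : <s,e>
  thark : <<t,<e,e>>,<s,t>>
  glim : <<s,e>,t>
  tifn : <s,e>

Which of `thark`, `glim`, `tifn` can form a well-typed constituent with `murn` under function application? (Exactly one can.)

thark : <<t,<e,e>>,<s,t>> — neither side's domain matches the other.
glim — combines: glim : <<s,e>,t> takes murn : <s,e> as argument, giving t.
tifn : <s,e> — neither side's domain matches the other.

glim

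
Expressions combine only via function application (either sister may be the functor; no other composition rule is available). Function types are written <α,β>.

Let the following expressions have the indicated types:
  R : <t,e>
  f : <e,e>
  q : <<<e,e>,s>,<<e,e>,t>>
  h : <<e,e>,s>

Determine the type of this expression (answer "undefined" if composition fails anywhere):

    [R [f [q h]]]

[q h]: <<<e,e>,s>,<<e,e>,t>> applied to <<e,e>,s> yields <<e,e>,t>.
[f [q h]]: <<e,e>,t> applied to <e,e> yields t.
[R [f [q h]]]: <t,e> applied to t yields e.

e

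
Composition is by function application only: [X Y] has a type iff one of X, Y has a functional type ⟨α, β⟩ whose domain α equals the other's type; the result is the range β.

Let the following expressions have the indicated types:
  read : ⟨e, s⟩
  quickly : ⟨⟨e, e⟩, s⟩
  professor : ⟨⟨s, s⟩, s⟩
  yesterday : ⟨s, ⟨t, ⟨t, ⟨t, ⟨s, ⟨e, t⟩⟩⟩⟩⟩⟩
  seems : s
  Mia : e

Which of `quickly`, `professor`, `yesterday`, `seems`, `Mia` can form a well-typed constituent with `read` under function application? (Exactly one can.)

Mia

quickly : ⟨⟨e, e⟩, s⟩ — neither side's domain matches the other.
professor : ⟨⟨s, s⟩, s⟩ — neither side's domain matches the other.
yesterday : ⟨s, ⟨t, ⟨t, ⟨t, ⟨s, ⟨e, t⟩⟩⟩⟩⟩⟩ — neither side's domain matches the other.
seems : s — neither side's domain matches the other.
Mia — combines: read : ⟨e, s⟩ takes Mia : e as argument, giving s.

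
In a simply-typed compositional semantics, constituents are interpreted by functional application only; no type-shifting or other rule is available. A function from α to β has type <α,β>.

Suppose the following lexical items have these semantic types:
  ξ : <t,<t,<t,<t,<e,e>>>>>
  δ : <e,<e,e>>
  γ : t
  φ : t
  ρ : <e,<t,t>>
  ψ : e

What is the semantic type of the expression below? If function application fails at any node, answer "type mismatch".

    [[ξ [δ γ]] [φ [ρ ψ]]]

type mismatch

At [δ γ]: neither <e,<e,e>> nor t can take the other as argument; the node is ill-typed.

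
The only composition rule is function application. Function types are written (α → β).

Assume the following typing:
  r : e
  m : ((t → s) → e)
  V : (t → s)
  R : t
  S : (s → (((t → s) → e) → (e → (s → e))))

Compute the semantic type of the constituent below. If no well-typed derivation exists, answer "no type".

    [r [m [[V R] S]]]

(s → e)

[V R]: (t → s) applied to t yields s.
[[V R] S]: (s → (((t → s) → e) → (e → (s → e)))) applied to s yields (((t → s) → e) → (e → (s → e))).
[m [[V R] S]]: (((t → s) → e) → (e → (s → e))) applied to ((t → s) → e) yields (e → (s → e)).
[r [m [[V R] S]]]: (e → (s → e)) applied to e yields (s → e).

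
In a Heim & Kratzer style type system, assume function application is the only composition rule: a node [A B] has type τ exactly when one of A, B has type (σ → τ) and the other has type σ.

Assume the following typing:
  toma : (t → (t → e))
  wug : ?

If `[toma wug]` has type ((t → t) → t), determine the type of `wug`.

For [toma wug] to have type ((t → t) → t) with toma of type (t → (t → e)), wug must be the function: wug : ((t → (t → e)) → ((t → t) → t)).

((t → (t → e)) → ((t → t) → t))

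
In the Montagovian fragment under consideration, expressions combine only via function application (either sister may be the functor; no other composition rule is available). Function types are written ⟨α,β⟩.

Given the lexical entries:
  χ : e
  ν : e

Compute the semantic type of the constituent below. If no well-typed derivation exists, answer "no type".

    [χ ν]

[χ ν]: e and e cannot combine by function application — type clash.

no type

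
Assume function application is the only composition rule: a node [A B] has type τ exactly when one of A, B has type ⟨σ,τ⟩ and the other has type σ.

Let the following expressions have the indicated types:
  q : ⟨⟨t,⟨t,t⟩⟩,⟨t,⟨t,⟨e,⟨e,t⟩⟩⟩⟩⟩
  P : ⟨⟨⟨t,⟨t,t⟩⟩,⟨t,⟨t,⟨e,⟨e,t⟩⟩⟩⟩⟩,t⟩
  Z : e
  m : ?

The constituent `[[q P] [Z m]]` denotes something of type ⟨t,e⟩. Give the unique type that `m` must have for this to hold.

[[q P] [Z m]] is required to be ⟨t,e⟩. [q P] : t cannot yield ⟨t,e⟩ as functor, so [Z m] : ⟨t,⟨t,e⟩⟩.
[Z m] is required to be ⟨t,⟨t,e⟩⟩. Z : e cannot yield ⟨t,⟨t,e⟩⟩ as functor, so m : ⟨e,⟨t,⟨t,e⟩⟩⟩.

⟨e,⟨t,⟨t,e⟩⟩⟩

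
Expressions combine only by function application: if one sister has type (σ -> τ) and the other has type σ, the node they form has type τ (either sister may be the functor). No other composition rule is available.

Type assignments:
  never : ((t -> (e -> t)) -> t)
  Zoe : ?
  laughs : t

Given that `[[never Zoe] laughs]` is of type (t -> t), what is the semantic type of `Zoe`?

[[never Zoe] laughs] must have type (t -> t). The sister laughs has type t; that is not a function onto (t -> t), so [never Zoe] must be the functor, of type (t -> (t -> t)).
[never Zoe] must have type (t -> (t -> t)). The sister never has type ((t -> (e -> t)) -> t); that is not a function onto (t -> (t -> t)), so Zoe must be the functor, of type (((t -> (e -> t)) -> t) -> (t -> (t -> t))).

(((t -> (e -> t)) -> t) -> (t -> (t -> t)))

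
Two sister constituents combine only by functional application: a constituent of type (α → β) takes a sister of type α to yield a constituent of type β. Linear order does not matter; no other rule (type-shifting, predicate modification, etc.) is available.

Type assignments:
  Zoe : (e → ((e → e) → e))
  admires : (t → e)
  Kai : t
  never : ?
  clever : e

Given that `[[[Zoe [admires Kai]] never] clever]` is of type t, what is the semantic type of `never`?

(((e → e) → e) → (e → t))

[[[Zoe [admires Kai]] never] clever] must have type t. The sister clever has type e; that is not a function onto t, so [[Zoe [admires Kai]] never] must be the functor, of type (e → t).
[[Zoe [admires Kai]] never] must have type (e → t). The sister [Zoe [admires Kai]] has type ((e → e) → e); that is not a function onto (e → t), so never must be the functor, of type (((e → e) → e) → (e → t)).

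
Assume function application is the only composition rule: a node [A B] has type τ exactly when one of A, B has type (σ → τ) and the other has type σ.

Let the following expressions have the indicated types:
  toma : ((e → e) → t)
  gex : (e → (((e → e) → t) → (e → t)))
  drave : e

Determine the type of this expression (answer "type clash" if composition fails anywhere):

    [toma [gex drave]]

(e → t)

[gex drave]: gex is (e → (((e → e) → t) → (e → t))), drave is e; result (((e → e) → t) → (e → t)).
[toma [gex drave]]: [gex drave] is (((e → e) → t) → (e → t)), toma is ((e → e) → t); result (e → t).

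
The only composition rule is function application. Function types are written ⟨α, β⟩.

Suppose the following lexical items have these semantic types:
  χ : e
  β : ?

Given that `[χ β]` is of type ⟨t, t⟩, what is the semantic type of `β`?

[χ β] must have type ⟨t, t⟩. The sister χ has type e; that is not a function onto ⟨t, t⟩, so β must be the functor, of type ⟨e, ⟨t, t⟩⟩.

⟨e, ⟨t, t⟩⟩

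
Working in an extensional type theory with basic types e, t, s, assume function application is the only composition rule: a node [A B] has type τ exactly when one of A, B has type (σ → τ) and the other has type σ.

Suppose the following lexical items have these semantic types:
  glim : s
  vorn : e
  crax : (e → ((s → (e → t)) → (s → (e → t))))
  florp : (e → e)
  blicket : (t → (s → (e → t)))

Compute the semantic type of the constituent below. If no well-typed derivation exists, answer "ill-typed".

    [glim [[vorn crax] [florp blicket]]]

ill-typed

[vorn crax]: crax is (e → ((s → (e → t)) → (s → (e → t)))), vorn is e; result ((s → (e → t)) → (s → (e → t))).
At [florp blicket]: neither (e → e) nor (t → (s → (e → t))) can take the other as argument; the node is ill-typed.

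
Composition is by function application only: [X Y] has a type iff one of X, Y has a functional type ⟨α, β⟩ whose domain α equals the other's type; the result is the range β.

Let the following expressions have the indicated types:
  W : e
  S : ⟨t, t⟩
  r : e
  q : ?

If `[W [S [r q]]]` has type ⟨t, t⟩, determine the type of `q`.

⟨e, ⟨⟨t, t⟩, ⟨e, ⟨t, t⟩⟩⟩⟩

At [W [S [r q]]] (required: ⟨t, t⟩): W is e, which is not a function with range ⟨t, t⟩; hence [S [r q]] is the functor — type ⟨e, ⟨t, t⟩⟩.
At [S [r q]] (required: ⟨e, ⟨t, t⟩⟩): S is ⟨t, t⟩, which is not a function with range ⟨e, ⟨t, t⟩⟩; hence [r q] is the functor — type ⟨⟨t, t⟩, ⟨e, ⟨t, t⟩⟩⟩.
At [r q] (required: ⟨⟨t, t⟩, ⟨e, ⟨t, t⟩⟩⟩): r is e, which is not a function with range ⟨⟨t, t⟩, ⟨e, ⟨t, t⟩⟩⟩; hence q is the functor — type ⟨e, ⟨⟨t, t⟩, ⟨e, ⟨t, t⟩⟩⟩⟩.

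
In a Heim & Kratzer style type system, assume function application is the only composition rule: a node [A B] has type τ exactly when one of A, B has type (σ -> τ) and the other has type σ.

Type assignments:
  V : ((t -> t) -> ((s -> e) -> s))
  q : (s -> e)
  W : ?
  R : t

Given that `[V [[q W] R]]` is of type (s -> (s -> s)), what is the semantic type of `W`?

[V [[q W] R]] is required to be (s -> (s -> s)). V : ((t -> t) -> ((s -> e) -> s)) cannot yield (s -> (s -> s)) as functor, so [[q W] R] : (((t -> t) -> ((s -> e) -> s)) -> (s -> (s -> s))).
[[q W] R] is required to be (((t -> t) -> ((s -> e) -> s)) -> (s -> (s -> s))). R : t cannot yield (((t -> t) -> ((s -> e) -> s)) -> (s -> (s -> s))) as functor, so [q W] : (t -> (((t -> t) -> ((s -> e) -> s)) -> (s -> (s -> s)))).
[q W] is required to be (t -> (((t -> t) -> ((s -> e) -> s)) -> (s -> (s -> s)))). q : (s -> e) cannot yield (t -> (((t -> t) -> ((s -> e) -> s)) -> (s -> (s -> s)))) as functor, so W : ((s -> e) -> (t -> (((t -> t) -> ((s -> e) -> s)) -> (s -> (s -> s))))).

((s -> e) -> (t -> (((t -> t) -> ((s -> e) -> s)) -> (s -> (s -> s)))))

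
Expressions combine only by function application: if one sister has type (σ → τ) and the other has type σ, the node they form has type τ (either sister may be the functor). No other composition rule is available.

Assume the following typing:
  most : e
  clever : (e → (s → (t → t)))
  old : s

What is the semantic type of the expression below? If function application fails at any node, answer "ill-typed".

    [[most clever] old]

[most clever]: functor clever : (e → (s → (t → t))), argument most : e; result (s → (t → t)).
[[most clever] old]: functor [most clever] : (s → (t → t)), argument old : s; result (t → t).

(t → t)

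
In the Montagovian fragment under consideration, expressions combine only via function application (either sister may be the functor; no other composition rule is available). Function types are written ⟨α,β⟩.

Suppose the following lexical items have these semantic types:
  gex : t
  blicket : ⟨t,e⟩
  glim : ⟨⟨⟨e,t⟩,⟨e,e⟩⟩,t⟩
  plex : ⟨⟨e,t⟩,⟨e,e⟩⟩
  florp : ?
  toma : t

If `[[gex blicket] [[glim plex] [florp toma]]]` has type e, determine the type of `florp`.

[[gex blicket] [[glim plex] [florp toma]]] must have type e. The sister [gex blicket] has type e; that is not a function onto e, so [[glim plex] [florp toma]] must be the functor, of type ⟨e,e⟩.
[[glim plex] [florp toma]] must have type ⟨e,e⟩. The sister [glim plex] has type t; that is not a function onto ⟨e,e⟩, so [florp toma] must be the functor, of type ⟨t,⟨e,e⟩⟩.
[florp toma] must have type ⟨t,⟨e,e⟩⟩. The sister toma has type t; that is not a function onto ⟨t,⟨e,e⟩⟩, so florp must be the functor, of type ⟨t,⟨t,⟨e,e⟩⟩⟩.

⟨t,⟨t,⟨e,e⟩⟩⟩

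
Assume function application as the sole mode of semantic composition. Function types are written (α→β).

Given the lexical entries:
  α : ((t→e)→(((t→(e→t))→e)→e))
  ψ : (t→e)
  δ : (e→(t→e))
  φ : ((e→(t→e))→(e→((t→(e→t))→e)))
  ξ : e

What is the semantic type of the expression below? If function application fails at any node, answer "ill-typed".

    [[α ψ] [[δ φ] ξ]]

e

[α ψ]: α is ((t→e)→(((t→(e→t))→e)→e)), ψ is (t→e); result (((t→(e→t))→e)→e).
[δ φ]: φ is ((e→(t→e))→(e→((t→(e→t))→e))), δ is (e→(t→e)); result (e→((t→(e→t))→e)).
[[δ φ] ξ]: [δ φ] is (e→((t→(e→t))→e)), ξ is e; result ((t→(e→t))→e).
[[α ψ] [[δ φ] ξ]]: [α ψ] is (((t→(e→t))→e)→e), [[δ φ] ξ] is ((t→(e→t))→e); result e.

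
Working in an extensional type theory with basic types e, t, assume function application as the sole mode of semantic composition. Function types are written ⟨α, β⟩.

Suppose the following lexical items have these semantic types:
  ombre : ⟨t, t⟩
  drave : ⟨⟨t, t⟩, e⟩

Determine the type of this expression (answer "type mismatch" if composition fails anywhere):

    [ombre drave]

e

[ombre drave]: functor drave : ⟨⟨t, t⟩, e⟩, argument ombre : ⟨t, t⟩; result e.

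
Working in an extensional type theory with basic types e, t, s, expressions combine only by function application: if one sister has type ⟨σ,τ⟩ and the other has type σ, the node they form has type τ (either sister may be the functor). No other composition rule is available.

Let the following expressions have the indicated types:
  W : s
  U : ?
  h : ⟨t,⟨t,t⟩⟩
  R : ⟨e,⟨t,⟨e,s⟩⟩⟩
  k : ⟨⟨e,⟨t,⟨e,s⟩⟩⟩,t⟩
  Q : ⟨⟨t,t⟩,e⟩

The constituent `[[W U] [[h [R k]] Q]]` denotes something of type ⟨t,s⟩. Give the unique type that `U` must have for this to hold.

⟨s,⟨e,⟨t,s⟩⟩⟩

At [[W U] [[h [R k]] Q]] (required: ⟨t,s⟩): [[h [R k]] Q] is e, which is not a function with range ⟨t,s⟩; hence [W U] is the functor — type ⟨e,⟨t,s⟩⟩.
At [W U] (required: ⟨e,⟨t,s⟩⟩): W is s, which is not a function with range ⟨e,⟨t,s⟩⟩; hence U is the functor — type ⟨s,⟨e,⟨t,s⟩⟩⟩.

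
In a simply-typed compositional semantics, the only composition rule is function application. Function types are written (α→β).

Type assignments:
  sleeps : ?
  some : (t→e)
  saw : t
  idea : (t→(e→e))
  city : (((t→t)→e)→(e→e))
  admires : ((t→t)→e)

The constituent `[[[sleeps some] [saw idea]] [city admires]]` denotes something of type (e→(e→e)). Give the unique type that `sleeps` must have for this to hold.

((t→e)→((e→e)→((e→e)→(e→(e→e)))))

For [[[sleeps some] [saw idea]] [city admires]] to have type (e→(e→e)) with [city admires] of type (e→e), [[sleeps some] [saw idea]] must be the function: [[sleeps some] [saw idea]] : ((e→e)→(e→(e→e))).
For [[sleeps some] [saw idea]] to have type ((e→e)→(e→(e→e))) with [saw idea] of type (e→e), [sleeps some] must be the function: [sleeps some] : ((e→e)→((e→e)→(e→(e→e)))).
For [sleeps some] to have type ((e→e)→((e→e)→(e→(e→e)))) with some of type (t→e), sleeps must be the function: sleeps : ((t→e)→((e→e)→((e→e)→(e→(e→e))))).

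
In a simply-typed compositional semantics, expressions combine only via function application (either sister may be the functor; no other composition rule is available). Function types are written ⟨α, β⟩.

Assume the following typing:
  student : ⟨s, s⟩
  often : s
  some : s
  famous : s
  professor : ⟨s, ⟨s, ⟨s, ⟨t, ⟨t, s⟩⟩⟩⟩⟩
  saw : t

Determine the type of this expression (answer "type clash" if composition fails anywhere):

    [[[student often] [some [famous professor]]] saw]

⟨t, s⟩

[student often]: student is ⟨s, s⟩, often is s; result s.
[famous professor]: professor is ⟨s, ⟨s, ⟨s, ⟨t, ⟨t, s⟩⟩⟩⟩⟩, famous is s; result ⟨s, ⟨s, ⟨t, ⟨t, s⟩⟩⟩⟩.
[some [famous professor]]: [famous professor] is ⟨s, ⟨s, ⟨t, ⟨t, s⟩⟩⟩⟩, some is s; result ⟨s, ⟨t, ⟨t, s⟩⟩⟩.
[[student often] [some [famous professor]]]: [some [famous professor]] is ⟨s, ⟨t, ⟨t, s⟩⟩⟩, [student often] is s; result ⟨t, ⟨t, s⟩⟩.
[[[student often] [some [famous professor]]] saw]: [[student often] [some [famous professor]]] is ⟨t, ⟨t, s⟩⟩, saw is t; result ⟨t, s⟩.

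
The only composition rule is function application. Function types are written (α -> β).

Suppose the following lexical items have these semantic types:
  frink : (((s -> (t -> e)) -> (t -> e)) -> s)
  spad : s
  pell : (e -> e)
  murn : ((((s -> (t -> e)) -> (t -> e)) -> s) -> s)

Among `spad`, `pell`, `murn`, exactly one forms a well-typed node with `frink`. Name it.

murn

spad : s — neither side's domain matches the other.
pell : (e -> e) — neither side's domain matches the other.
murn — combines: murn : ((((s -> (t -> e)) -> (t -> e)) -> s) -> s) takes frink : (((s -> (t -> e)) -> (t -> e)) -> s) as argument, giving s.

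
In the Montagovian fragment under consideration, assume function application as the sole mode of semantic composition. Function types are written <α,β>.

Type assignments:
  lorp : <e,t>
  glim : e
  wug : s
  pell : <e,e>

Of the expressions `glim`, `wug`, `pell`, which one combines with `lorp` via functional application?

glim

glim — combines: lorp : <e,t> takes glim : e as argument, giving t.
wug : s — neither side's domain matches the other.
pell : <e,e> — neither side's domain matches the other.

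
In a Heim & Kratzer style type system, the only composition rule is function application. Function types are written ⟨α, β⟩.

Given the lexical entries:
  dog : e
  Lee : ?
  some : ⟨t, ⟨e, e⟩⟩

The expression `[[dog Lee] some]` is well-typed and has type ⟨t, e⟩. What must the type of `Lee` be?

[[dog Lee] some] is required to be ⟨t, e⟩. some : ⟨t, ⟨e, e⟩⟩ cannot yield ⟨t, e⟩ as functor, so [dog Lee] : ⟨⟨t, ⟨e, e⟩⟩, ⟨t, e⟩⟩.
[dog Lee] is required to be ⟨⟨t, ⟨e, e⟩⟩, ⟨t, e⟩⟩. dog : e cannot yield ⟨⟨t, ⟨e, e⟩⟩, ⟨t, e⟩⟩ as functor, so Lee : ⟨e, ⟨⟨t, ⟨e, e⟩⟩, ⟨t, e⟩⟩⟩.

⟨e, ⟨⟨t, ⟨e, e⟩⟩, ⟨t, e⟩⟩⟩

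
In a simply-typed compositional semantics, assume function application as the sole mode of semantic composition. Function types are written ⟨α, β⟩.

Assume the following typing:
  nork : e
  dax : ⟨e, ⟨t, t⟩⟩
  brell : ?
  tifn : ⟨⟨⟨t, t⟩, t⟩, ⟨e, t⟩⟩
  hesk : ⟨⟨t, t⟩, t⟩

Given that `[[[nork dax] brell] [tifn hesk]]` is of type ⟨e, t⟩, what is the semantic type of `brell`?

For [[[nork dax] brell] [tifn hesk]] to have type ⟨e, t⟩ with [tifn hesk] of type ⟨e, t⟩, [[nork dax] brell] must be the function: [[nork dax] brell] : ⟨⟨e, t⟩, ⟨e, t⟩⟩.
For [[nork dax] brell] to have type ⟨⟨e, t⟩, ⟨e, t⟩⟩ with [nork dax] of type ⟨t, t⟩, brell must be the function: brell : ⟨⟨t, t⟩, ⟨⟨e, t⟩, ⟨e, t⟩⟩⟩.

⟨⟨t, t⟩, ⟨⟨e, t⟩, ⟨e, t⟩⟩⟩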